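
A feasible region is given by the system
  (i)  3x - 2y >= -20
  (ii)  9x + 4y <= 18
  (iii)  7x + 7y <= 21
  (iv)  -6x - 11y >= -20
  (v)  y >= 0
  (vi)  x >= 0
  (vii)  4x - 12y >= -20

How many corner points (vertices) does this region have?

Pairwise boundary intersections that survive every other constraint:
  (118/75, 24/25)
  (2, 0)
  (5/29, 50/29)
  (0, 0)
  (0, 5/3)

5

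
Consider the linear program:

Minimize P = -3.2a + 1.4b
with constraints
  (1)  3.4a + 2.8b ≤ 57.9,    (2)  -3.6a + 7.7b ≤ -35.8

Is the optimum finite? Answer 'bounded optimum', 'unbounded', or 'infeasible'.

unbounded

From the feasible point (7801/518, 4336/1813), moving in the direction (2.8, -3.4) keeps every constraint satisfied while P decreases without bound.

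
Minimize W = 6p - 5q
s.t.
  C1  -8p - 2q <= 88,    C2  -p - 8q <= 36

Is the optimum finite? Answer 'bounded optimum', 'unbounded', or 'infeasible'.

unbounded

From the feasible point (-316/31, -100/31), moving in the direction (-2, 8) keeps every constraint satisfied while W decreases without bound.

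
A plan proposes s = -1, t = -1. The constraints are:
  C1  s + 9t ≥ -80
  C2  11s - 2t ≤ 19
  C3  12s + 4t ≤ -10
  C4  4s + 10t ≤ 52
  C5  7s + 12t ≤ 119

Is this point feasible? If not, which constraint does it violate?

C1: -10 ≥ -80 ✓
C2: -9 ≤ 19 ✓
C3: -16 ≤ -10 ✓
C4: -14 ≤ 52 ✓
C5: -19 ≤ 119 ✓

feasible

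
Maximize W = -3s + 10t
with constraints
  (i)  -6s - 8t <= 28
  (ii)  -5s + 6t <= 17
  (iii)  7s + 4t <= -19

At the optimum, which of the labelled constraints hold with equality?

Corner points and W = -3s + 10t:
  (-4, -1/2) → W = 7
  (-5/4, -41/16) → W = -175/8
  (-91/31, 12/31) → W = 393/31

The maximum is at (-91/31, 12/31). Substituting into each constraint, equality holds for (ii) and (iii); the remaining constraints have slack.

(ii) and (iii)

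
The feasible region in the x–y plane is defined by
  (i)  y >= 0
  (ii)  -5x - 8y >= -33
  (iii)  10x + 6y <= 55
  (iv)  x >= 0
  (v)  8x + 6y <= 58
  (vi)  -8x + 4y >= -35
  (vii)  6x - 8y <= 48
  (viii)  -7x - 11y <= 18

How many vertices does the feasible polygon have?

Intersecting each pair of boundary lines and keeping only the points that satisfy every inequality leaves:
  (0, 0)
  (35/8, 0)
  (121/25, 11/10)
  (0, 33/8)
  (215/44, 45/44)

5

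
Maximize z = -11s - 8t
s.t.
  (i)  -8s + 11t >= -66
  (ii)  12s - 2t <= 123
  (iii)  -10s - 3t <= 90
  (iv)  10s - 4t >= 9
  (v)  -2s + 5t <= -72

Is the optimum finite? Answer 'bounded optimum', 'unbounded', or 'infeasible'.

infeasible

The boundaries -8s + 11t = -66 and 12s - 2t = 123 meet at (1221/116, 48/29), but that point violates -2s + 5t ≤ -72. Every candidate vertex is excluded by some other constraint, so the feasible region is empty.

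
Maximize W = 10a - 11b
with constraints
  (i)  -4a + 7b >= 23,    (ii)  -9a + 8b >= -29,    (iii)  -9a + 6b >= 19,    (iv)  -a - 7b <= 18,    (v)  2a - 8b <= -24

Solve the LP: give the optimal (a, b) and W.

Vertices and W = 10a - 11b:
  (5/39, 131/39) → W = -107/3
  (-8/9, 25/9) → W = -355/9
  (-156/11, -6/11) → W = -1494/11
The feasible region is unbounded (it extends along (-7, 1), (2, 3)), but W strictly decreases along every unbounded feasible direction, so there is no improving ray and the maximum is attained at a vertex.

The optimum lies where -4a + 7b = 23 and -9a + 6b = 19.
Solving simultaneously gives a = 5/39, b = 131/39.

a = 5/39, b = 131/39, maximum W = -107/3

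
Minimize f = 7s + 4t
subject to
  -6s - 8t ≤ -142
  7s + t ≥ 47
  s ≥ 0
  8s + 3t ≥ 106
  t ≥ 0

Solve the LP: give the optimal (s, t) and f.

Extreme points and f = 7s + 4t:
  (211/23, 250/23) → f = 2477/23
  (71/3, 0) → f = 497/3
  (0, 47) → f = 188
  (35/13, 366/13) → f = 1709/13
The feasible region is unbounded (it extends along (0, 1), (1, 0)), but f strictly increases along every unbounded feasible direction, so there is no improving ray and the minimum is attained at a vertex.

s = 211/23, t = 250/23, minimum f = 2477/23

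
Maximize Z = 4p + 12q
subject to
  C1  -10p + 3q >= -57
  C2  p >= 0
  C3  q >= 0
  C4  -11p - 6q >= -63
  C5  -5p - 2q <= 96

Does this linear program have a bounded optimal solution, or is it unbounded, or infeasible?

bounded optimum

Extreme points and Z = 4p + 12q:
  (57/10, 0) → Z = 114/5
  (177/31, 1/31) → Z = 720/31
  (0, 0) → Z = 0
  (0, 21/2) → Z = 126
The feasible region has finitely many vertices and no improving ray; the maximum is 126 at (0, 21/2).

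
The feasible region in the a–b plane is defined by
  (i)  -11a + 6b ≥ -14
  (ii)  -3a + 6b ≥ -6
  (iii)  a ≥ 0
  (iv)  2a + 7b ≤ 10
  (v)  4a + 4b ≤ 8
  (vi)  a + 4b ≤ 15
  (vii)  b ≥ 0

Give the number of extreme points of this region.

Of the 21 pairwise boundary intersections, those satisfying every inequality are:
  (26/17, 8/17)
  (14/11, 0)
  (0, 10/7)
  (0, 0)
  (4/5, 6/5)

5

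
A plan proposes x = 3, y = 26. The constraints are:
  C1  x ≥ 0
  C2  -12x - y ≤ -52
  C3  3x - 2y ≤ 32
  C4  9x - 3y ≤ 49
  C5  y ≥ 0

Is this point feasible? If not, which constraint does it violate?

C1: 3 ≥ 0 ✓
C2: -62 ≤ -52 ✓
C3: -43 ≤ 32 ✓
C4: -51 ≤ 49 ✓
C5: 26 ≥ 0 ✓

feasible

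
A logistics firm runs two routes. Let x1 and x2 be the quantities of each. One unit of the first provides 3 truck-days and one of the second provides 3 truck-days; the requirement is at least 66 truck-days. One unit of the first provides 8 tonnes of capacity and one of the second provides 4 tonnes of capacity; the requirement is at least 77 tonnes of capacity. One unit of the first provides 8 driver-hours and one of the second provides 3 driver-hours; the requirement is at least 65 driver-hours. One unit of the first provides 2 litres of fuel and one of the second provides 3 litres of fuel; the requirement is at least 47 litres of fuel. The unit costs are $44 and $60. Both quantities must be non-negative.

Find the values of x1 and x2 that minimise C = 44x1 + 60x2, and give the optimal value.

x1 = 19, x2 = 3, minimum C = 1016

Extreme points and C = 44x1 + 60x2:
  (0, 22) → C = 1320
  (47/2, 0) → C = 1034
  (19, 3) → C = 1016
The feasible region is unbounded (it extends along (0, 1), (1, 0)), but C strictly increases along every unbounded feasible direction, so there is no improving ray and the minimum is attained at a vertex.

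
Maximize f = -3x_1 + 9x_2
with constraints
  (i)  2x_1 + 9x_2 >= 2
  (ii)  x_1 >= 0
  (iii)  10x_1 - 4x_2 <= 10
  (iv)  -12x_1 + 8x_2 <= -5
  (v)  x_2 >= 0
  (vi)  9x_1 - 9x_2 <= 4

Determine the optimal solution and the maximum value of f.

Vertices and f = -3x_1 + 9x_2:
  (61/124, 7/62) → f = -57/124
  (6/11, 10/99) → f = -8/11
  (15/8, 35/16) → f = 225/16
  (37/27, 25/27) → f = 38/9

The optimum lies where 10x_1 - 4x_2 = 10 and -12x_1 + 8x_2 = -5.
Solving simultaneously gives x_1 = 15/8, x_2 = 35/16.

x_1 = 15/8, x_2 = 35/16, maximum f = 225/16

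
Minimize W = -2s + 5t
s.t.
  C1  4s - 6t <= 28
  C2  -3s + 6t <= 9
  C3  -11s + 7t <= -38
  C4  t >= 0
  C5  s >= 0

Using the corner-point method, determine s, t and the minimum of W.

Corner points and W = -2s + 5t:
  (37, 20) → W = 26
  (7, 0) → W = -14
  (97/15, 71/15) → W = 161/15
  (38/11, 0) → W = -76/11

At the optimal vertex, 4s - 6t = 28 and t = 0.
Solving simultaneously gives s = 7, t = 0.

s = 7, t = 0, minimum W = -14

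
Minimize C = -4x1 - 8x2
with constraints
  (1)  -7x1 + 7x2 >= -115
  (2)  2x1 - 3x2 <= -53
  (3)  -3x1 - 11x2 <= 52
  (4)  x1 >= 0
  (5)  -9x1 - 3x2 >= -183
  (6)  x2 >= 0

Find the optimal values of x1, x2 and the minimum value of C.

x1 = 0, x2 = 61, minimum C = -488

At the optimal vertex, x1 = 0 and -9x1 - 3x2 = -183.
Solving simultaneously gives x1 = 0, x2 = 61.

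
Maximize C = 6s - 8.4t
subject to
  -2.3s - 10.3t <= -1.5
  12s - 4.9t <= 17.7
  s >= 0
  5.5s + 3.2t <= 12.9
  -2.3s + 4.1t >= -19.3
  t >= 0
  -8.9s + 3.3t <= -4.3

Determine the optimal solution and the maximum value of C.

s = 1.475, t = 0, maximum C = 8.85

Extreme points and C = 6s - 8.4t:
  (15/23, 0) → C = 90/23
  (2462/4963, 173/4963) → C = 66594/24815
  (2397/1307, 1149/1307) → C = 23652/6535
  (59/40, 0) → C = 177/20
  (5633/4663, 9116/4663) → C = -213882/23315

At the optimal vertex, 12s - 4.9t = 17.7 and t = 0.
Solving simultaneously gives s = 59/40, t = 0.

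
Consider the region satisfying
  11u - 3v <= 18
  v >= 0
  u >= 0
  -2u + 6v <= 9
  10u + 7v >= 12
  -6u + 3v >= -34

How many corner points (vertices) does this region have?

4

Of the 15 pairwise boundary intersections, those satisfying every inequality are:
  (18/11, 0)
  (9/4, 9/4)
  (6/5, 0)
  (9/74, 57/37)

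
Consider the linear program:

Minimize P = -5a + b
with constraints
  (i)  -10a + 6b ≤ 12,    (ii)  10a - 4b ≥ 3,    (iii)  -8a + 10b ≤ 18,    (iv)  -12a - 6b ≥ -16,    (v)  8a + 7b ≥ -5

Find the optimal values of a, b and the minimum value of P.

a = 71/18, b = -47/9, minimum P = -449/18

Extreme points and P = -5a + b:
  (41/54, 31/27) → P = -143/54
  (1/102, -37/51) → P = -79/102
  (71/18, -47/9) → P = -449/18

At the optimal vertex, -12a - 6b = -16 and 8a + 7b = -5.
Solving simultaneously gives a = 71/18, b = -47/9.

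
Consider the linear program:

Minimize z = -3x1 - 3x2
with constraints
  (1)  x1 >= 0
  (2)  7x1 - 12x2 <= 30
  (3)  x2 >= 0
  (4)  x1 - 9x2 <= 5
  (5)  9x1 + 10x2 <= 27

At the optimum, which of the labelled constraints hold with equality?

Feasible corners and z = -3x1 - 3x2:
  (0, 0) → z = 0
  (0, 27/10) → z = -81/10
  (3, 0) → z = -9

The minimum is at (3, 0). Substituting into each constraint, equality holds for (3) and (5); the remaining constraints have slack.

(3) and (5)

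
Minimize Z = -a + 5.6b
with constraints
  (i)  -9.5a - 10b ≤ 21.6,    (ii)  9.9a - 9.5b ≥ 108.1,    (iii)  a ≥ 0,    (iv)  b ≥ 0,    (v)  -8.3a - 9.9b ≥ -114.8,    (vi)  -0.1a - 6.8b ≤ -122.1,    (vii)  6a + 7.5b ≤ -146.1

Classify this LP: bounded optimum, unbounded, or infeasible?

The boundaries -0.1a - 6.8b = -122.1 and 6a + 7.5b = -146.1 meet at (-63641/1335, 24907/1335), but that point violates -9.5a - 10b ≤ 21.6. Every candidate vertex is excluded by some other constraint, so the feasible region is empty.

infeasible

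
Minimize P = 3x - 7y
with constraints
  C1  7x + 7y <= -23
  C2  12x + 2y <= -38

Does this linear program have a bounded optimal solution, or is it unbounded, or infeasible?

unbounded

From the feasible point (-22/7, -1/7), moving in the direction (-7, 7) keeps every constraint satisfied while P decreases without bound.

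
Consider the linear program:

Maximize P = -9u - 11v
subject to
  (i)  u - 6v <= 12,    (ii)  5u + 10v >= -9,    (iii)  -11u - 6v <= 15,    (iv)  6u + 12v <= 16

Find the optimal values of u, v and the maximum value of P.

u = -6/5, v = -3/10, maximum P = 141/10

At the optimal vertex, 5u + 10v = -9 and -11u - 6v = 15.
Solving simultaneously gives u = -6/5, v = -3/10.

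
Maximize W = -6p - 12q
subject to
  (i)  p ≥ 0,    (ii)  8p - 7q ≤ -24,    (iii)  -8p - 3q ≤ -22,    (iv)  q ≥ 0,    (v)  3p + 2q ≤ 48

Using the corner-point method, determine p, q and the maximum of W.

Extreme points and W = -6p - 12q:
  (0, 22/3) → W = -88
  (0, 24) → W = -288
  (41/40, 23/5) → W = -1227/20
  (288/37, 456/37) → W = -7200/37

The optimum lies where 8p - 7q = -24 and -8p - 3q = -22.
Solving simultaneously gives p = 41/40, q = 23/5.

p = 41/40, q = 23/5, maximum W = -1227/20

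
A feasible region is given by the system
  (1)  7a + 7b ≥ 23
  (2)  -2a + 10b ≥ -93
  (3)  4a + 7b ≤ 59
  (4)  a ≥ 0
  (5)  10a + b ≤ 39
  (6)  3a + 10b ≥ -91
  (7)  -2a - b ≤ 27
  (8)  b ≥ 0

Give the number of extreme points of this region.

Pairwise boundary intersections that survive every other constraint:
  (0, 23/7)
  (23/7, 0)
  (0, 59/7)
  (107/33, 217/33)
  (39/10, 0)

5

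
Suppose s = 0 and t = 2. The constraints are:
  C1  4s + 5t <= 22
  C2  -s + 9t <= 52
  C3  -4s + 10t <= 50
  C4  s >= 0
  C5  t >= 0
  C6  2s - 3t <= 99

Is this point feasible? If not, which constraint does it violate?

C1: 10 ≤ 22 ✓
C2: 18 ≤ 52 ✓
C3: 20 ≤ 50 ✓
C4: 0 ≥ 0 ✓
C5: 2 ≥ 0 ✓
C6: -6 ≤ 99 ✓

feasible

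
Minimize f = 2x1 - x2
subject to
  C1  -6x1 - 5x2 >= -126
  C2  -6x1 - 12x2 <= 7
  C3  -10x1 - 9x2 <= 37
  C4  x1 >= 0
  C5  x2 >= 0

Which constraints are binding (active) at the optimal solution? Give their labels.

C1 and C4

Vertices and f = 2x1 - x2:
  (0, 126/5) → f = -126/5
  (21, 0) → f = 42
  (0, 0) → f = 0

The minimum is at (0, 126/5). Substituting into each constraint, equality holds for C1 and C4; the remaining constraints have slack.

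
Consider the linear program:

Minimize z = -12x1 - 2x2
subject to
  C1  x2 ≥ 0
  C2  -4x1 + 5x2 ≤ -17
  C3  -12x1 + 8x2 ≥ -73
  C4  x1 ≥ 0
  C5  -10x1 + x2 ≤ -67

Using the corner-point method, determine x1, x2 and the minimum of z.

x1 = 229/28, x2 = 22/7, minimum z = -731/7

At the optimal vertex, -4x1 + 5x2 = -17 and -12x1 + 8x2 = -73.
Solving simultaneously gives x1 = 229/28, x2 = 22/7.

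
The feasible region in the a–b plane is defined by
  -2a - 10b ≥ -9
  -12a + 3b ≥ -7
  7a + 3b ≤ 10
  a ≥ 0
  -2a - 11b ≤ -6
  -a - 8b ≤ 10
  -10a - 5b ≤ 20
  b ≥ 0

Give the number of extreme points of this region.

Intersecting each pair of boundary lines and keeping only the points that satisfy every inequality leaves:
  (97/126, 47/63)
  (0, 9/10)
  (95/138, 29/69)
  (0, 6/11)

4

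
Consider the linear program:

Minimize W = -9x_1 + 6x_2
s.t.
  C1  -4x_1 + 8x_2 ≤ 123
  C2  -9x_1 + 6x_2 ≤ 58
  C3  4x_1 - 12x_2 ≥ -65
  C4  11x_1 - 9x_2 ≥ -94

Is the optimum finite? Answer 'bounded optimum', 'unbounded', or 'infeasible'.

From the feasible point (-51/14, 353/84), moving in the direction (12, 4) keeps every constraint satisfied while W decreases without bound.

unbounded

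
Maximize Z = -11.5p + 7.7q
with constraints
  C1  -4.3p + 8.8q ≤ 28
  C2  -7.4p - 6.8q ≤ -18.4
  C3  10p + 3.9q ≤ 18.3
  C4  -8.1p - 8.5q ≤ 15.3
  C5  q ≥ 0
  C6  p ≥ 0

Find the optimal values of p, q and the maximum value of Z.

p = 0, q = 35/11, maximum Z = 49/2

Feasible corners and Z = -11.5p + 7.7q:
  (5184/10477, 35869/10477) → Z = 2165753/104770
  (0, 35/11) → Z = 49/2
  (2634/1957, 2429/1957) → Z = -115877/19570
  (0, 46/17) → Z = 1771/85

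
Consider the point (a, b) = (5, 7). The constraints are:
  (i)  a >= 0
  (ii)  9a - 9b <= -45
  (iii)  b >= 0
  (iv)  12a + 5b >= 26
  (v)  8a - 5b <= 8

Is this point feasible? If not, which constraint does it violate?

Constraint (ii): 9a - 9b = -18, which is not ≤ -45. All other constraints are satisfied.

not feasible — violates (ii)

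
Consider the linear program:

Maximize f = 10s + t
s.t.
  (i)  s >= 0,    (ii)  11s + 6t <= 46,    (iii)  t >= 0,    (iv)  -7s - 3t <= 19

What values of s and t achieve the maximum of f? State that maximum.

s = 46/11, t = 0, maximum f = 460/11

The binding constraints are 11s + 6t = 46 and t = 0.
Solving simultaneously gives s = 46/11, t = 0.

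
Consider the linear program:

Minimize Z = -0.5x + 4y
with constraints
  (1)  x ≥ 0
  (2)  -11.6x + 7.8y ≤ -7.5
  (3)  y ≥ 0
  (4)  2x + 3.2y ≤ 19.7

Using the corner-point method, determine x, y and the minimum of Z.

Vertices and Z = -0.5x + 4y:
  (75/116, 0) → Z = -75/232
  (8883/2636, 2669/659) → Z = 76525/5272
  (197/20, 0) → Z = -197/40

The optimum lies where y = 0 and 2x + 3.2y = 19.7.
Solving simultaneously gives x = 197/20, y = 0.

x = 9.85, y = 0, minimum Z = -4.925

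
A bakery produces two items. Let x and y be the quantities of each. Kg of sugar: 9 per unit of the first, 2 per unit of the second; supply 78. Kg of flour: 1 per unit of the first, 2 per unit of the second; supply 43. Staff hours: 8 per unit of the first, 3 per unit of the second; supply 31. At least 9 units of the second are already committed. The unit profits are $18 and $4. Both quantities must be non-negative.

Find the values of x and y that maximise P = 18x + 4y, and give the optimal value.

x = 1/2, y = 9, maximum P = 45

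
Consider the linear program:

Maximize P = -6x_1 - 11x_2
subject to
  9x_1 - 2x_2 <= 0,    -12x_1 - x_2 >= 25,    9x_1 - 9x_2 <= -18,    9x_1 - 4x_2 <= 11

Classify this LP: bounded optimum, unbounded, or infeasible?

unbounded

From the feasible point (-27/13, -1/13), moving in the direction (-9, -9) keeps every constraint satisfied while P increases without bound.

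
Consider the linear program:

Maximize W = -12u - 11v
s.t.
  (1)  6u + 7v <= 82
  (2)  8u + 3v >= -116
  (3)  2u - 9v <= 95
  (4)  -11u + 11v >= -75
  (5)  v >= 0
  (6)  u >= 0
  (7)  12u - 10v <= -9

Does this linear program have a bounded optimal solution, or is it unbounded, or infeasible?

bounded optimum

Corner points and W = -12u - 11v:
  (0, 82/7) → W = -902/7
  (757/144, 173/24) → W = -1139/8
  (0, 9/10) → W = -99/10
The feasible region has finitely many vertices and no improving ray; the maximum is -99/10 at (0, 9/10).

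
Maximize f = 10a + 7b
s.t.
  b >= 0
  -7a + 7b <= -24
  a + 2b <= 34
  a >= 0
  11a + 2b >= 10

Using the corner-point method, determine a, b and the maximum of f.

a = 34, b = 0, maximum f = 340

Feasible corners and f = 10a + 7b:
  (24/7, 0) → f = 240/7
  (34, 0) → f = 340
  (286/21, 214/21) → f = 4358/21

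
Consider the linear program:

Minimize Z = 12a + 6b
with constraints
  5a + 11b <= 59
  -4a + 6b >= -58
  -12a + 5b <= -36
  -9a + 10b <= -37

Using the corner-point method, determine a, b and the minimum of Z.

At the optimal vertex, -4a + 6b = -58 and -12a + 5b = -36.
Solving simultaneously gives a = -37/26, b = -138/13.

a = -37/26, b = -138/13, minimum Z = -1050/13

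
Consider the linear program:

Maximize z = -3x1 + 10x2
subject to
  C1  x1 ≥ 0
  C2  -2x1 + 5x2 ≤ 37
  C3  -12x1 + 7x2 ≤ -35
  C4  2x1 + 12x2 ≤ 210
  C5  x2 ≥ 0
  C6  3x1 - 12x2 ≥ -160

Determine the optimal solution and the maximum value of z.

x1 = 303/17, x2 = 247/17, maximum z = 1561/17

Corner points and z = -3x1 + 10x2:
  (217/23, 257/23) → z = 1919/23
  (303/17, 247/17) → z = 1561/17
  (35/12, 0) → z = -35/4
  (105, 0) → z = -315

The optimum lies where -2x1 + 5x2 = 37 and 2x1 + 12x2 = 210.
Solving simultaneously gives x1 = 303/17, x2 = 247/17.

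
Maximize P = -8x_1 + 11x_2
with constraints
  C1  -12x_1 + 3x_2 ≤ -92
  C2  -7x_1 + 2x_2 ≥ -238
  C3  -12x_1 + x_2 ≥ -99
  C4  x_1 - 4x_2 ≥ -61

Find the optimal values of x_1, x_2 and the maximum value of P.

Feasible corners and P = -8x_1 + 11x_2:
  (-530/3, -2212/3) → P = -20092/3
  (205/24, 7/2) → P = -179/6
  (-40/17, -2163/17) → P = -23473/17

x_1 = 205/24, x_2 = 7/2, maximum P = -179/6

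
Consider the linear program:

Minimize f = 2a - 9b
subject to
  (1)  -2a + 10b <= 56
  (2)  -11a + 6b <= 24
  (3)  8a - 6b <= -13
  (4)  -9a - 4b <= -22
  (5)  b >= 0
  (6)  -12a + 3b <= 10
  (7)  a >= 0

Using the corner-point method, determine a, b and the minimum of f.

Corner points and f = 2a - 9b:
  (48/49, 284/49) → f = -2460/49
  (103/34, 211/34) → f = -1693/34
  (18/49, 229/49) → f = -2025/49
  (40/43, 293/86) → f = -2477/86

At the optimal vertex, -2a + 10b = 56 and -11a + 6b = 24.
Solving simultaneously gives a = 48/49, b = 284/49.

a = 48/49, b = 284/49, minimum f = -2460/49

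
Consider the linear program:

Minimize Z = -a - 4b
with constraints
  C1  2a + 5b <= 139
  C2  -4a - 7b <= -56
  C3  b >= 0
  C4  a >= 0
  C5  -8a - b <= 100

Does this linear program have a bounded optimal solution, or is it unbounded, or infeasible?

bounded optimum

Corner points and Z = -a - 4b:
  (139/2, 0) → Z = -139/2
  (0, 139/5) → Z = -556/5
  (14, 0) → Z = -14
  (0, 8) → Z = -32
The feasible region has finitely many vertices and no improving ray; the minimum is -556/5 at (0, 139/5).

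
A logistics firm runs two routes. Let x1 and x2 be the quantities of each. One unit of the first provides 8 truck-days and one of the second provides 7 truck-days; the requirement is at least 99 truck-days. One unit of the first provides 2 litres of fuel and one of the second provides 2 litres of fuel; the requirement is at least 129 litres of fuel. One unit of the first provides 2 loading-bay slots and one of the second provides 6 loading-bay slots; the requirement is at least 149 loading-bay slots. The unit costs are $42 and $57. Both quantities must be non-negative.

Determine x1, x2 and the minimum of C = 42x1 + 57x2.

Vertices and C = 42x1 + 57x2:
  (0, 129/2) → C = 7353/2
  (149/2, 0) → C = 3129
  (119/2, 5) → C = 2784
The feasible region is unbounded (it extends along (0, 1), (1, 0)), but C strictly increases along every unbounded feasible direction, so there is no improving ray and the minimum is attained at a vertex.

The optimum lies where 2x1 + 2x2 = 129 and 2x1 + 6x2 = 149.
Solving simultaneously gives x1 = 119/2, x2 = 5.

x1 = 119/2, x2 = 5, minimum C = 2784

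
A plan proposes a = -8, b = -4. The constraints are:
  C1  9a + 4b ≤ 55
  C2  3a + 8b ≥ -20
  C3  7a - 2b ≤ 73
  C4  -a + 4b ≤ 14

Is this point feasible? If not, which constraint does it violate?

not feasible — violates C2

Constraint C2: 3a + 8b = -56, which is not ≥ -20. All other constraints are satisfied.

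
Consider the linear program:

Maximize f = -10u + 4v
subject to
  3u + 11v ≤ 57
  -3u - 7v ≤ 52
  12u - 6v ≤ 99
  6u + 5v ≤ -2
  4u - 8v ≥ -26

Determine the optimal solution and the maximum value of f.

Corner points and f = -10u + 4v:
  (127/34, -307/34) → f = -1249/17
  (-23/2, -5/2) → f = 105
  (161/32, -103/16) → f = -1217/16
  (-73/34, 37/17) → f = 513/17

The optimum lies where -3u - 7v = 52 and 4u - 8v = -26.
Solving simultaneously gives u = -23/2, v = -5/2.

u = -23/2, v = -5/2, maximum f = 105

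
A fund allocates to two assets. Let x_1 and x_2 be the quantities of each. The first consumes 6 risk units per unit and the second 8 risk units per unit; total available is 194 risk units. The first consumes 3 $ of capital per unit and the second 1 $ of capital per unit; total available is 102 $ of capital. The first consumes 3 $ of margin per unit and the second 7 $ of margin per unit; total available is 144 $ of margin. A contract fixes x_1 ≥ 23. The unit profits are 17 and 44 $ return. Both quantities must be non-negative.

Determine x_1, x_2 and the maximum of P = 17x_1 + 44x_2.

Feasible corners and P = 17x_1 + 44x_2:
  (97/3, 0) → P = 1649/3
  (23, 0) → P = 391
  (23, 7) → P = 699

The optimum lies where 6x_1 + 8x_2 = 194 and x_1 = 23.
Solving simultaneously gives x_1 = 23, x_2 = 7.

x_1 = 23, x_2 = 7, maximum P = 699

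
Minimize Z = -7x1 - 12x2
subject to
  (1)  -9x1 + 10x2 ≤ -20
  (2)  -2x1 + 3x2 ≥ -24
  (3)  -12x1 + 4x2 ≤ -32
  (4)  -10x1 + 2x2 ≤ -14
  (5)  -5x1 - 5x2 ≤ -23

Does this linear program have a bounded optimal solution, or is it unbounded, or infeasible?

From the feasible point (66/19, 107/95), moving in the direction (10, 9) keeps every constraint satisfied while Z decreases without bound.

unbounded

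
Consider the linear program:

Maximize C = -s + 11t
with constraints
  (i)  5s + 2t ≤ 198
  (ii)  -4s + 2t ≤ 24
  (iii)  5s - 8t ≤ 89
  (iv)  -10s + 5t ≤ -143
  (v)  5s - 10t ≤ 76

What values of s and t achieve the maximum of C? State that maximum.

s = 1276/45, t = 253/9, maximum C = 4213/15

Extreme points and C = -s + 11t:
  (881/25, 109/10) → C = 4233/50
  (1276/45, 253/9) → C = 4213/15
  (141/5, 13/2) → C = 433/10
  (14, -3/5) → C = -103/5

At the optimal vertex, 5s + 2t = 198 and -10s + 5t = -143.
Solving simultaneously gives s = 1276/45, t = 253/9.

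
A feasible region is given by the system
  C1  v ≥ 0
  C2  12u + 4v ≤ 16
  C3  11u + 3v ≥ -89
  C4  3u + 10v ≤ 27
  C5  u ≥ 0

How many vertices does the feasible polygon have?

4

The feasible vertices (each the meet of two boundaries and inside every other half-plane) are:
  (4/3, 0)
  (0, 0)
  (13/27, 23/9)
  (0, 27/10)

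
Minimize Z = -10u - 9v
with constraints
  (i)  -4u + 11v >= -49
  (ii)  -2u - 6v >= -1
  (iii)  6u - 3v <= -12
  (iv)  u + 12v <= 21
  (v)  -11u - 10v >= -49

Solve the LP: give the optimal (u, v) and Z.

Corner points and Z = -10u - 9v:
  (-31/6, -19/3) → Z = 326/3
  (-23/14, 5/7) → Z = 10
  (-19/3, 41/18) → Z = 257/6
The feasible region is unbounded (it extends along (-12, 1), (-11, -4)), but Z strictly increases along every unbounded feasible direction, so there is no improving ray and the minimum is attained at a vertex.

The binding constraints are -2u - 6v = -1 and 6u - 3v = -12.
Solving simultaneously gives u = -23/14, v = 5/7.

u = -23/14, v = 5/7, minimum Z = 10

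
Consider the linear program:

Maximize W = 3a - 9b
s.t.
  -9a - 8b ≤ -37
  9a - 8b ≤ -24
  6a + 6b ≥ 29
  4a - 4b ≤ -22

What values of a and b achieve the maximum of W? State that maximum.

a = -1/3, b = 31/6, maximum W = -95/2

Feasible corners and W = 3a - 9b:
  (-5/3, 13/2) → W = -127/2
  (20, 51/2) → W = -339/2
  (-1/3, 31/6) → W = -95/2
The feasible region is unbounded (it extends along (-8, 9), (8, 9)), but W strictly decreases along every unbounded feasible direction, so there is no improving ray and the maximum is attained at a vertex.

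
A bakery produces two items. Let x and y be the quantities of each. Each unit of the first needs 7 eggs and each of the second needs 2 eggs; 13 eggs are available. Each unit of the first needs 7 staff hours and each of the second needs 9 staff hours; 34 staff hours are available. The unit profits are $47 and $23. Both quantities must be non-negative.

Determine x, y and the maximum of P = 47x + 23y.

x = 1, y = 3, maximum P = 116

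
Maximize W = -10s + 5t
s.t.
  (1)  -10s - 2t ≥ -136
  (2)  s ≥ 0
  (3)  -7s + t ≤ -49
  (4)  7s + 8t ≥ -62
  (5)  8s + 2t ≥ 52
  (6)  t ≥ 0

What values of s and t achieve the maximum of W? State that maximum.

Feasible corners and W = -10s + 5t:
  (39/4, 77/4) → W = -5/4
  (68/5, 0) → W = -136
  (7, 0) → W = -70

The binding constraints are -10s - 2t = -136 and -7s + t = -49.
Solving simultaneously gives s = 39/4, t = 77/4.

s = 39/4, t = 77/4, maximum W = -5/4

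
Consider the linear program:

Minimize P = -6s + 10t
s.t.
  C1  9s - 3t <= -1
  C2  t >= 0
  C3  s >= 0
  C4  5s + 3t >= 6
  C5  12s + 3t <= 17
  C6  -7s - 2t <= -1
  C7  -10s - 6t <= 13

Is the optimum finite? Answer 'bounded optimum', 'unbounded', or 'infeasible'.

Feasible corners and P = -6s + 10t:
  (5/14, 59/42) → P = 250/21
  (16/21, 55/21) → P = 454/21
  (0, 2) → P = 20
  (0, 17/3) → P = 170/3
The feasible region has finitely many vertices and no improving ray; the minimum is 250/21 at (5/14, 59/42).

bounded optimum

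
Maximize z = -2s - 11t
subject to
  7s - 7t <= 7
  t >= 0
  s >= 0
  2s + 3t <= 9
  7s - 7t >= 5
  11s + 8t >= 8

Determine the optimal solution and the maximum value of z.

s = 8/11, t = 0, maximum z = -16/11

Corner points and z = -2s - 11t:
  (1, 0) → z = -2
  (12/5, 7/5) → z = -101/5
  (8/11, 0) → z = -16/11
  (78/35, 53/35) → z = -739/35
  (96/133, 1/133) → z = -29/19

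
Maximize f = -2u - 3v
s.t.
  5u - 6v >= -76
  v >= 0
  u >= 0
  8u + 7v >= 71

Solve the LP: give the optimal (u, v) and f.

u = 71/8, v = 0, maximum f = -71/4

Vertices and f = -2u - 3v:
  (0, 38/3) → f = -38
  (71/8, 0) → f = -71/4
  (0, 71/7) → f = -213/7
The feasible region is unbounded (it extends along (6, 5), (1, 0)), but f strictly decreases along every unbounded feasible direction, so there is no improving ray and the maximum is attained at a vertex.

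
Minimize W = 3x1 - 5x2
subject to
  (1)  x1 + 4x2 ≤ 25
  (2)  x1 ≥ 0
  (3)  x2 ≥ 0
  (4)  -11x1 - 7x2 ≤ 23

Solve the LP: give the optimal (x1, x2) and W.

Corner points and W = 3x1 - 5x2:
  (0, 25/4) → W = -125/4
  (25, 0) → W = 75
  (0, 0) → W = 0

The optimum lies where x1 + 4x2 = 25 and x1 = 0.
Solving simultaneously gives x1 = 0, x2 = 25/4.

x1 = 0, x2 = 25/4, minimum W = -125/4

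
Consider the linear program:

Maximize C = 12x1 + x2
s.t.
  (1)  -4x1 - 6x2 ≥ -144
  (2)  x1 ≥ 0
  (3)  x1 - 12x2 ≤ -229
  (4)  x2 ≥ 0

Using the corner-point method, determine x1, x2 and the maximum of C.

Feasible corners and C = 12x1 + x2:
  (0, 24) → C = 24
  (59/9, 530/27) → C = 2654/27
  (0, 229/12) → C = 229/12

x1 = 59/9, x2 = 530/27, maximum C = 2654/27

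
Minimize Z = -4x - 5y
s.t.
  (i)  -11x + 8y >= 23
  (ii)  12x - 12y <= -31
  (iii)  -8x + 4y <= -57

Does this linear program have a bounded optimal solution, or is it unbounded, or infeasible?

unbounded

From the feasible point (137/5, 811/20), moving in the direction (4, 8) keeps every constraint satisfied while Z decreases without bound.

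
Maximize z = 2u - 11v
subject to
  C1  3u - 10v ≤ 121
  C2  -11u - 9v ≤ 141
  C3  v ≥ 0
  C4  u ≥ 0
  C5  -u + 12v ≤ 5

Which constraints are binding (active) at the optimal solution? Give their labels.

Vertices and z = 2u - 11v:
  (121/3, 0) → z = 242/3
  (751/13, 68/13) → z = 58
  (0, 0) → z = 0
  (0, 5/12) → z = -55/12

The maximum is at (121/3, 0). Substituting into each constraint, equality holds for C1 and C3; the remaining constraints have slack.

C1 and C3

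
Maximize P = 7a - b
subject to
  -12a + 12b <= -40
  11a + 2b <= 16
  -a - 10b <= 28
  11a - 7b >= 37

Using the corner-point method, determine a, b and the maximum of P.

Feasible corners and P = 7a - b:
  (2, -3) → P = 17
  (62/33, -7/3) → P = 511/33
  (58/39, -115/39) → P = 521/39

The optimum lies where 11a + 2b = 16 and -a - 10b = 28.
Solving simultaneously gives a = 2, b = -3.

a = 2, b = -3, maximum P = 17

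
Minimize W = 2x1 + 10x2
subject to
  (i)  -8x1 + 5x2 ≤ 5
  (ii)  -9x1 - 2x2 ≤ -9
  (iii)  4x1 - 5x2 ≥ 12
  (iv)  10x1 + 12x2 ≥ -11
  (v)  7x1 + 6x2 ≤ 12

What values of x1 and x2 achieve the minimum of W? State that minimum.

x1 = 35/4, x2 = -197/24, minimum W = -775/12

Feasible corners and W = 2x1 + 10x2:
  (69/53, -72/53) → W = -582/53
  (65/44, -189/88) → W = -815/44
  (132/59, -36/59) → W = -96/59
  (35/4, -197/24) → W = -775/12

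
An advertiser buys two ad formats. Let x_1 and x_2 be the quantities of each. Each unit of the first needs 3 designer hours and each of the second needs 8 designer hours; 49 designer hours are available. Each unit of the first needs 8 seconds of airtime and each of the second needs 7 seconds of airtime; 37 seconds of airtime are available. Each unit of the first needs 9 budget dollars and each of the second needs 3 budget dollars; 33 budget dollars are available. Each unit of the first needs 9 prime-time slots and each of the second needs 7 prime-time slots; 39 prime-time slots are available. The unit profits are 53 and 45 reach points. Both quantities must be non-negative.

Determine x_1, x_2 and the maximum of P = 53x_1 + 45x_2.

x_1 = 2, x_2 = 3, maximum P = 241

Corner points and P = 53x_1 + 45x_2:
  (0, 0) → P = 0
  (0, 37/7) → P = 1665/7
  (11/3, 0) → P = 583/3
  (2, 3) → P = 241
  (19/6, 3/2) → P = 706/3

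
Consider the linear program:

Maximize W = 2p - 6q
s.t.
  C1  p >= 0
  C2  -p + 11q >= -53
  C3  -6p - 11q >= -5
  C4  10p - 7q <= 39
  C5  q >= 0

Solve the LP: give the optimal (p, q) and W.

Extreme points and W = 2p - 6q:
  (0, 5/11) → W = -30/11
  (0, 0) → W = 0
  (5/6, 0) → W = 5/3

p = 5/6, q = 0, maximum W = 5/3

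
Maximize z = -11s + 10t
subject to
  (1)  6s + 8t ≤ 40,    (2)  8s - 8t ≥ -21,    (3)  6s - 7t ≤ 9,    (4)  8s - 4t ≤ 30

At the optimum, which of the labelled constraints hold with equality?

Extreme points and z = -11s + 10t:
  (19/14, 223/56) → z = 697/28
  (176/45, 31/15) → z = -1006/45
  (-219/8, -99/4) → z = 429/8

The maximum is at (-219/8, -99/4). Substituting into each constraint, equality holds for (2) and (3); the remaining constraints have slack.

(2) and (3)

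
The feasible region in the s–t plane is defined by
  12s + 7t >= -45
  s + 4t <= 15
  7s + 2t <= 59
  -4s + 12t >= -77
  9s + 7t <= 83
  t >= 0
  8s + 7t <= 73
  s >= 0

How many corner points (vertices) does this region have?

5

Pairwise boundary intersections that survive every other constraint:
  (187/25, 47/25)
  (0, 15/4)
  (59/7, 0)
  (89/11, 13/11)
  (0, 0)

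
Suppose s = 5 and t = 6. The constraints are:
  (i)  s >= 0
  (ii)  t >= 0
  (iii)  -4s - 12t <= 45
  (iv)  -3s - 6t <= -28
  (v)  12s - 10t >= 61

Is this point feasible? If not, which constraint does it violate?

not feasible — violates (v)

Constraint (v): 12s - 10t = 0, which is not ≥ 61. All other constraints are satisfied.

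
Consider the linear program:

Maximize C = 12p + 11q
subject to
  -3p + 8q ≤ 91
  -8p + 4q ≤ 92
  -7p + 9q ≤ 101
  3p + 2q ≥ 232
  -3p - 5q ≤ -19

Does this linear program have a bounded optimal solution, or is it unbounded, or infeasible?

From the feasible point (279/5, 323/10), moving in the direction (5, -3) keeps every constraint satisfied while C increases without bound.

unbounded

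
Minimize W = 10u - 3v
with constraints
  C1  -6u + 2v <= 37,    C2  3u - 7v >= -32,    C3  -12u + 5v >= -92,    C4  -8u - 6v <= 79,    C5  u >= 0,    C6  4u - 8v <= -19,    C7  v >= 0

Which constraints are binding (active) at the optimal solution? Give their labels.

Feasible corners and W = 10u - 3v:
  (268/23, 220/23) → W = 2020/23
  (0, 32/7) → W = -96/7
  (831/76, 149/19) → W = 3261/38
  (0, 19/8) → W = -57/8

The minimum is at (0, 32/7). Substituting into each constraint, equality holds for C2 and C5; the remaining constraints have slack.

C2 and C5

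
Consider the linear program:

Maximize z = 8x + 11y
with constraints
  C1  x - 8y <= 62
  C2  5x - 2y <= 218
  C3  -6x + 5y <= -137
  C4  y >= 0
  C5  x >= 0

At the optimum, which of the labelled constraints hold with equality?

Vertices and z = 8x + 11y:
  (816/13, 623/13) → z = 13381/13
  (218/5, 0) → z = 1744/5
  (137/6, 0) → z = 548/3

The maximum is at (816/13, 623/13). Substituting into each constraint, equality holds for C2 and C3; the remaining constraints have slack.

C2 and C3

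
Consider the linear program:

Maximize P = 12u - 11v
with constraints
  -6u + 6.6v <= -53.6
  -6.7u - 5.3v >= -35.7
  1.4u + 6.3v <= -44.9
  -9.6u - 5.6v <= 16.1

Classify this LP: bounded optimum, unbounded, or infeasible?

unbounded

From the feasible point (46288/3479, -35081/3479), moving in the direction (5.6, -9.6) keeps every constraint satisfied while P increases without bound.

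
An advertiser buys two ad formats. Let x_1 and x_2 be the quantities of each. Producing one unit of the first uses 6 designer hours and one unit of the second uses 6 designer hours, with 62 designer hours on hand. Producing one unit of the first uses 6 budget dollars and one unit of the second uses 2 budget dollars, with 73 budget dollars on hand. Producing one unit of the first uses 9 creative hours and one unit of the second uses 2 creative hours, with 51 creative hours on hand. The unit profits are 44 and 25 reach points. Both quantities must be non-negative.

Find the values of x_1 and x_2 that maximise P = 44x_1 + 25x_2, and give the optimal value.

Feasible corners and P = 44x_1 + 25x_2:
  (0, 0) → P = 0
  (0, 31/3) → P = 775/3
  (17/3, 0) → P = 748/3
  (13/3, 6) → P = 1022/3

x_1 = 13/3, x_2 = 6, maximum P = 1022/3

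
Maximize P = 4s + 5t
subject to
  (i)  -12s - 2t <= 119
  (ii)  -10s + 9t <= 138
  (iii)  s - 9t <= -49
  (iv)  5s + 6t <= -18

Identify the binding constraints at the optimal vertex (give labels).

Vertices and P = 4s + 5t:
  (-89/9, 352/81) → P = -1444/81
  (-66/7, 34/7) → P = -94/7
  (-152/17, 227/51) → P = -689/51

The maximum is at (-66/7, 34/7). Substituting into each constraint, equality holds for (ii) and (iv); the remaining constraints have slack.

(ii) and (iv)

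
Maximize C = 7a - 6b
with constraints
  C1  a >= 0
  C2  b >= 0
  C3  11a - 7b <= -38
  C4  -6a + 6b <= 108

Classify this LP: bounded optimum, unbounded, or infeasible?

Feasible corners and C = 7a - 6b:
  (0, 38/7) → C = -228/7
  (0, 18) → C = -108
  (22, 40) → C = -86
The feasible region has finitely many vertices and no improving ray; the maximum is -228/7 at (0, 38/7).

bounded optimum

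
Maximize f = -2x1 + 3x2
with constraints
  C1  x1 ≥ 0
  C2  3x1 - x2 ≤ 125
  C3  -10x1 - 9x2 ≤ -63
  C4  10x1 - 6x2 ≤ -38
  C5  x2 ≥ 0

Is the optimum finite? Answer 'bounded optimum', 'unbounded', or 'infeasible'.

From the feasible point (0, 7), moving in the direction (0, 1) keeps every constraint satisfied while f increases without bound.

unbounded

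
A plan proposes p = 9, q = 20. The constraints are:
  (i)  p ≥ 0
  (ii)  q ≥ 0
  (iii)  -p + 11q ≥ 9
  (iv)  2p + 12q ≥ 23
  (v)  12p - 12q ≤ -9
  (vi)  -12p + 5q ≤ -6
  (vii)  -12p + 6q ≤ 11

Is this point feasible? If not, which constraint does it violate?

not feasible — violates (vii)

Constraint (vii): -12p + 6q = 12, which is not ≤ 11. All other constraints are satisfied.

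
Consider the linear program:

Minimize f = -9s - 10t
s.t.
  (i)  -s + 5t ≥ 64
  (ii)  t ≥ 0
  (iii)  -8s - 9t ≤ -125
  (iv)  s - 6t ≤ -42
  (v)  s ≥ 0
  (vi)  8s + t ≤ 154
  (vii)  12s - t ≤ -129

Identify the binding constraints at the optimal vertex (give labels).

Feasible corners and f = -9s - 10t:
  (0, 154) → f = -1540
  (0, 129) → f = -1290
  (5/4, 144) → f = -5805/4

The minimum is at (0, 154). Substituting into each constraint, equality holds for (v) and (vi); the remaining constraints have slack.

(v) and (vi)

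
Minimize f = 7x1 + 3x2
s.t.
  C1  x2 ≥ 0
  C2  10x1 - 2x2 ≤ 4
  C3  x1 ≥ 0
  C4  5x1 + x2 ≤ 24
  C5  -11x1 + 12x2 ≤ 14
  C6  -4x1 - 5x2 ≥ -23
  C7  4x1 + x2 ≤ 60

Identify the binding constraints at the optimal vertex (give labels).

C1 and C3

Extreme points and f = 7x1 + 3x2:
  (2/5, 0) → f = 14/5
  (0, 0) → f = 0
  (38/49, 92/49) → f = 542/49
  (0, 7/6) → f = 7/2

The minimum is at (0, 0). Substituting into each constraint, equality holds for C1 and C3; the remaining constraints have slack.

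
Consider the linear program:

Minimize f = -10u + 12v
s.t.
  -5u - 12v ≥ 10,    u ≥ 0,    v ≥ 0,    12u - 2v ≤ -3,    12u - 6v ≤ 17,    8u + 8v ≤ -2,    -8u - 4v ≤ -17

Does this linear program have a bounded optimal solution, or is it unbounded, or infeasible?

The boundaries 8u + 8v = -2 and -8u - 4v = -17 meet at (9/2, -19/4), but that point violates v ≥ 0. Every candidate vertex is excluded by some other constraint, so the feasible region is empty.

infeasible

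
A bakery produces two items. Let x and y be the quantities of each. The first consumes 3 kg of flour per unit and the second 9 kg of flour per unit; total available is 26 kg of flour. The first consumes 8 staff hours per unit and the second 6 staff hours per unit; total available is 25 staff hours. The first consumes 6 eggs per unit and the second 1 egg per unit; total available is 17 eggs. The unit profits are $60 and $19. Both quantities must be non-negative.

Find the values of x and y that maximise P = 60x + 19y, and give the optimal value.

x = 11/4, y = 1/2, maximum P = 349/2

Vertices and P = 60x + 19y:
  (0, 0) → P = 0
  (0, 26/9) → P = 494/9
  (17/6, 0) → P = 170
  (23/18, 133/54) → P = 6667/54
  (11/4, 1/2) → P = 349/2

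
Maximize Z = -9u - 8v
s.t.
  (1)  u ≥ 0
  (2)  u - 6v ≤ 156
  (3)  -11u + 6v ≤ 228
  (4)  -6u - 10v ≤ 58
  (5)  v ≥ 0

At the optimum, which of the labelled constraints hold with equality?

Feasible corners and Z = -9u - 8v:
  (0, 38) → Z = -304
  (0, 0) → Z = 0
  (156, 0) → Z = -1404
The feasible region is unbounded (it extends along (6, 11), (6, 1)), but Z strictly decreases along every unbounded feasible direction, so there is no improving ray and the maximum is attained at a vertex.

The maximum is at (0, 0). Substituting into each constraint, equality holds for (1) and (5); the remaining constraints have slack.

(1) and (5)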